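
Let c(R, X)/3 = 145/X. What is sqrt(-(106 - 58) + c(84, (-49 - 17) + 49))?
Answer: 3*I*sqrt(2363)/17 ≈ 8.5784*I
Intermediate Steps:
c(R, X) = 435/X (c(R, X) = 3*(145/X) = 435/X)
sqrt(-(106 - 58) + c(84, (-49 - 17) + 49)) = sqrt(-(106 - 58) + 435/((-49 - 17) + 49)) = sqrt(-1*48 + 435/(-66 + 49)) = sqrt(-48 + 435/(-17)) = sqrt(-48 + 435*(-1/17)) = sqrt(-48 - 435/17) = sqrt(-1251/17) = 3*I*sqrt(2363)/17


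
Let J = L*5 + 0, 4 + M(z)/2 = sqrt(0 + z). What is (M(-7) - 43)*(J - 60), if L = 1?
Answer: 2805 - 110*I*sqrt(7) ≈ 2805.0 - 291.03*I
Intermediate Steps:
M(z) = -8 + 2*sqrt(z) (M(z) = -8 + 2*sqrt(0 + z) = -8 + 2*sqrt(z))
J = 5 (J = 1*5 + 0 = 5 + 0 = 5)
(M(-7) - 43)*(J - 60) = ((-8 + 2*sqrt(-7)) - 43)*(5 - 60) = ((-8 + 2*(I*sqrt(7))) - 43)*(-55) = ((-8 + 2*I*sqrt(7)) - 43)*(-55) = (-51 + 2*I*sqrt(7))*(-55) = 2805 - 110*I*sqrt(7)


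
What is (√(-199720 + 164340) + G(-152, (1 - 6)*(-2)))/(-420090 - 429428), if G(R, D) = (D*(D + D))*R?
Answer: 15200/424759 - I*√8845/424759 ≈ 0.035785 - 0.00022141*I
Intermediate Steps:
G(R, D) = 2*R*D² (G(R, D) = (D*(2*D))*R = (2*D²)*R = 2*R*D²)
(√(-199720 + 164340) + G(-152, (1 - 6)*(-2)))/(-420090 - 429428) = (√(-199720 + 164340) + 2*(-152)*((1 - 6)*(-2))²)/(-420090 - 429428) = (√(-35380) + 2*(-152)*(-5*(-2))²)/(-849518) = (2*I*√8845 + 2*(-152)*10²)*(-1/849518) = (2*I*√8845 + 2*(-152)*100)*(-1/849518) = (2*I*√8845 - 30400)*(-1/849518) = (-30400 + 2*I*√8845)*(-1/849518) = 15200/424759 - I*√8845/424759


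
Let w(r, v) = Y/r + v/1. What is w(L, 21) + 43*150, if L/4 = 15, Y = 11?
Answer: 388271/60 ≈ 6471.2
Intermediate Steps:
L = 60 (L = 4*15 = 60)
w(r, v) = v + 11/r (w(r, v) = 11/r + v/1 = 11/r + v*1 = 11/r + v = v + 11/r)
w(L, 21) + 43*150 = (21 + 11/60) + 43*150 = (21 + 11*(1/60)) + 6450 = (21 + 11/60) + 6450 = 1271/60 + 6450 = 388271/60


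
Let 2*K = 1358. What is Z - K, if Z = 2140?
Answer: 1461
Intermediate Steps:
K = 679 (K = (½)*1358 = 679)
Z - K = 2140 - 1*679 = 2140 - 679 = 1461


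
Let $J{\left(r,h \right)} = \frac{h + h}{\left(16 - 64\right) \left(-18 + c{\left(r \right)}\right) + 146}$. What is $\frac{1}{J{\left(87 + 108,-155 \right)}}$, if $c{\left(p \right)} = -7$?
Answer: $- \frac{673}{155} \approx -4.3419$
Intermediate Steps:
$J{\left(r,h \right)} = \frac{h}{673}$ ($J{\left(r,h \right)} = \frac{h + h}{\left(16 - 64\right) \left(-18 - 7\right) + 146} = \frac{2 h}{\left(-48\right) \left(-25\right) + 146} = \frac{2 h}{1200 + 146} = \frac{2 h}{1346} = 2 h \frac{1}{1346} = \frac{h}{673}$)
$\frac{1}{J{\left(87 + 108,-155 \right)}} = \frac{1}{\frac{1}{673} \left(-155\right)} = \frac{1}{- \frac{155}{673}} = - \frac{673}{155}$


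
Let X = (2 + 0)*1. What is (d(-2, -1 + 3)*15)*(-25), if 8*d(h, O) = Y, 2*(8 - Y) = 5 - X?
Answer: -4875/16 ≈ -304.69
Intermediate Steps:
X = 2 (X = 2*1 = 2)
Y = 13/2 (Y = 8 - (5 - 1*2)/2 = 8 - (5 - 2)/2 = 8 - ½*3 = 8 - 3/2 = 13/2 ≈ 6.5000)
d(h, O) = 13/16 (d(h, O) = (⅛)*(13/2) = 13/16)
(d(-2, -1 + 3)*15)*(-25) = ((13/16)*15)*(-25) = (195/16)*(-25) = -4875/16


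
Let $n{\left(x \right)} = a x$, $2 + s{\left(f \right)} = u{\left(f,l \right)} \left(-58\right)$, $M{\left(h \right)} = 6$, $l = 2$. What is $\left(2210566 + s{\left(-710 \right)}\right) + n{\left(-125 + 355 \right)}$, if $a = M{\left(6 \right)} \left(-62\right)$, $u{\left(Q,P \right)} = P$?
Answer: $2124888$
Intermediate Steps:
$s{\left(f \right)} = -118$ ($s{\left(f \right)} = -2 + 2 \left(-58\right) = -2 - 116 = -118$)
$a = -372$ ($a = 6 \left(-62\right) = -372$)
$n{\left(x \right)} = - 372 x$
$\left(2210566 + s{\left(-710 \right)}\right) + n{\left(-125 + 355 \right)} = \left(2210566 - 118\right) - 372 \left(-125 + 355\right) = 2210448 - 85560 = 2124888$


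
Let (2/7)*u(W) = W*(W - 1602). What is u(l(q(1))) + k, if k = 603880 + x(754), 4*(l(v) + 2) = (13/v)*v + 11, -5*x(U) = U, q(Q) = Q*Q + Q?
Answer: 2906786/5 ≈ 5.8136e+5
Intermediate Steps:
q(Q) = Q + Q**2 (q(Q) = Q**2 + Q = Q + Q**2)
x(U) = -U/5
l(v) = 4 (l(v) = -2 + ((13/v)*v + 11)/4 = -2 + (13 + 11)/4 = -2 + (1/4)*24 = -2 + 6 = 4)
k = 3018646/5 (k = 603880 - 1/5*754 = 603880 - 754/5 = 3018646/5 ≈ 6.0373e+5)
u(W) = 7*W*(-1602 + W)/2 (u(W) = 7*(W*(W - 1602))/2 = 7*(W*(-1602 + W))/2 = 7*W*(-1602 + W)/2)
u(l(q(1))) + k = (7/2)*4*(-1602 + 4) + 3018646/5 = (7/2)*4*(-1598) + 3018646/5 = -22372 + 3018646/5 = 2906786/5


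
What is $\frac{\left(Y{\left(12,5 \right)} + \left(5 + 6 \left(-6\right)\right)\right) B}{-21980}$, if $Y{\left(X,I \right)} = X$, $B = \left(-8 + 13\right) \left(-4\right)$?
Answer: $- \frac{19}{1099} \approx -0.017288$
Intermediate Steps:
$B = -20$ ($B = 5 \left(-4\right) = -20$)
$\frac{\left(Y{\left(12,5 \right)} + \left(5 + 6 \left(-6\right)\right)\right) B}{-21980} = \frac{\left(12 + \left(5 + 6 \left(-6\right)\right)\right) \left(-20\right)}{-21980} = \left(12 + \left(5 - 36\right)\right) \left(-20\right) \left(- \frac{1}{21980}\right) = \left(12 - 31\right) \left(-20\right) \left(- \frac{1}{21980}\right) = \left(-19\right) \left(-20\right) \left(- \frac{1}{21980}\right) = 380 \left(- \frac{1}{21980}\right) = - \frac{19}{1099}$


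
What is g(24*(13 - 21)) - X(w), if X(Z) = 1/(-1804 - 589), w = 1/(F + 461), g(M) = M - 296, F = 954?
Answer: -1167783/2393 ≈ -488.00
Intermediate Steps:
g(M) = -296 + M
w = 1/1415 (w = 1/(954 + 461) = 1/1415 ≈ 0.00070671)
X(Z) = -1/2393 (X(Z) = 1/(-2393) = -1/2393)
g(24*(13 - 21)) - X(w) = (-296 + 24*(13 - 21)) - 1*(-1/2393) = (-296 + 24*(-8)) + 1/2393 = (-296 - 192) + 1/2393 = -488 + 1/2393 = -1167783/2393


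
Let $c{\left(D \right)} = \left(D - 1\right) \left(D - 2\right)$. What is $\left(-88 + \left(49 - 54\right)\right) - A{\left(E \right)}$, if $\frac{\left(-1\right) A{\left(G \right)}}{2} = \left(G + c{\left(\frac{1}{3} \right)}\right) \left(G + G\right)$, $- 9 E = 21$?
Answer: $- \frac{2203}{27} \approx -81.593$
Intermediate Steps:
$E = - \frac{7}{3}$ ($E = \left(- \frac{1}{9}\right) 21 = - \frac{7}{3} \approx -2.3333$)
$c{\left(D \right)} = \left(-1 + D\right) \left(-2 + D\right)$
$A{\left(G \right)} = - 4 G \left(\frac{10}{9} + G\right)$ ($A{\left(G \right)} = - 2 \left(G + \left(2 + \left(\frac{1}{3}\right)^{2} - \frac{3}{3}\right)\right) \left(G + G\right) = - 2 \left(G + \left(2 + \left(\frac{1}{3}\right)^{2} - 1\right)\right) 2 G = - 2 \left(G + \left(2 + \frac{1}{9} - 1\right)\right) 2 G = - 2 \left(G + \frac{10}{9}\right) 2 G = - 2 \left(\frac{10}{9} + G\right) 2 G = - 2 \cdot 2 G \left(\frac{10}{9} + G\right) = - 4 G \left(\frac{10}{9} + G\right)$)
$\left(-88 + \left(49 - 54\right)\right) - A{\left(E \right)} = \left(-88 + \left(49 - 54\right)\right) - \left(- \frac{4}{9}\right) \left(- \frac{7}{3}\right) \left(10 + 9 \left(- \frac{7}{3}\right)\right) = \left(-88 - 5\right) - \left(- \frac{4}{9}\right) \left(- \frac{7}{3}\right) \left(10 - 21\right) = -93 - \left(- \frac{4}{9}\right) \left(- \frac{7}{3}\right) \left(-11\right) = -93 - - \frac{308}{27} = -93 + \frac{308}{27} = - \frac{2203}{27}$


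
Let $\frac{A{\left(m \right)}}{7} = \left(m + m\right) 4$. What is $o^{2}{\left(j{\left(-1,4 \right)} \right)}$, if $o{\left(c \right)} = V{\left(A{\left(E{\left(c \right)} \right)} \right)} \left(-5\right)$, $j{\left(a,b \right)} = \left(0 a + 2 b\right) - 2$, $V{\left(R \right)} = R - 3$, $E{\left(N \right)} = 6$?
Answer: $2772225$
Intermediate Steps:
$A{\left(m \right)} = 56 m$ ($A{\left(m \right)} = 7 \left(m + m\right) 4 = 7 \cdot 2 m 4 = 7 \cdot 8 m = 56 m$)
$V{\left(R \right)} = -3 + R$ ($V{\left(R \right)} = R - 3 = -3 + R$)
$j{\left(a,b \right)} = -2 + 2 b$ ($j{\left(a,b \right)} = \left(0 + 2 b\right) - 2 = 2 b - 2 = -2 + 2 b$)
$o{\left(c \right)} = -1665$ ($o{\left(c \right)} = \left(-3 + 56 \cdot 6\right) \left(-5\right) = \left(-3 + 336\right) \left(-5\right) = 333 \left(-5\right) = -1665$)
$o^{2}{\left(j{\left(-1,4 \right)} \right)} = \left(-1665\right)^{2} = 2772225$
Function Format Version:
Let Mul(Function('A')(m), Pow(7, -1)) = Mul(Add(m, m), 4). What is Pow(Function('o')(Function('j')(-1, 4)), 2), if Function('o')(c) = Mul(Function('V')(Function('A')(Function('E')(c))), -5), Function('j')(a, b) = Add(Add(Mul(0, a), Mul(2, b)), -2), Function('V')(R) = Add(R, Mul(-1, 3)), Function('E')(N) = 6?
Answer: 2772225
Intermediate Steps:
Function('A')(m) = Mul(56, m) (Function('A')(m) = Mul(7, Mul(Add(m, m), 4)) = Mul(7, Mul(Mul(2, m), 4)) = Mul(7, Mul(8, m)) = Mul(56, m))
Function('V')(R) = Add(-3, R) (Function('V')(R) = Add(R, -3) = Add(-3, R))
Function('j')(a, b) = Add(-2, Mul(2, b)) (Function('j')(a, b) = Add(Add(0, Mul(2, b)), -2) = Add(Mul(2, b), -2) = Add(-2, Mul(2, b)))
Function('o')(c) = -1665 (Function('o')(c) = Mul(Add(-3, Mul(56, 6)), -5) = Mul(Add(-3, 336), -5) = Mul(333, -5) = -1665)
Pow(Function('o')(Function('j')(-1, 4)), 2) = Pow(-1665, 2) = 2772225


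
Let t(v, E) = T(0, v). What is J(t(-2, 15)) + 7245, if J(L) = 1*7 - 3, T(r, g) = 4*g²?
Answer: 7249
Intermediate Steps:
t(v, E) = 4*v²
J(L) = 4 (J(L) = 7 - 3 = 4)
J(t(-2, 15)) + 7245 = 4 + 7245 = 7249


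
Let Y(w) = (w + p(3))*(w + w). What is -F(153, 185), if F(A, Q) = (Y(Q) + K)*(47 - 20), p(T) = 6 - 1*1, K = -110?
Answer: -1895130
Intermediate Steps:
p(T) = 5 (p(T) = 6 - 1 = 5)
Y(w) = 2*w*(5 + w) (Y(w) = (w + 5)*(w + w) = (5 + w)*(2*w) = 2*w*(5 + w))
F(A, Q) = -2970 + 54*Q*(5 + Q) (F(A, Q) = (2*Q*(5 + Q) - 110)*(47 - 20) = (-110 + 2*Q*(5 + Q))*27 = -2970 + 54*Q*(5 + Q))
-F(153, 185) = -(-2970 + 54*185*(5 + 185)) = -(-2970 + 54*185*190) = -(-2970 + 1898100) = -1*1895130 = -1895130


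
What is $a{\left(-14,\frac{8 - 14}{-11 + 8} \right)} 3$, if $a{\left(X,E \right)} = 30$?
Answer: $90$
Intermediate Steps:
$a{\left(-14,\frac{8 - 14}{-11 + 8} \right)} 3 = 30 \cdot 3 = 90$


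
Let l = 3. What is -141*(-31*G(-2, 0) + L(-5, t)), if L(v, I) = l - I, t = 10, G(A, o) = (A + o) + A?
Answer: -16497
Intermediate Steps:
G(A, o) = o + 2*A
L(v, I) = 3 - I
-141*(-31*G(-2, 0) + L(-5, t)) = -141*(-31*(0 + 2*(-2)) + (3 - 1*10)) = -141*(-31*(0 - 4) + (3 - 10)) = -141*(-31*(-4) - 7) = -141*(124 - 7) = -141*117 = -16497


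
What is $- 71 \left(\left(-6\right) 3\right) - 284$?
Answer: $994$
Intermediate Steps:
$- 71 \left(\left(-6\right) 3\right) - 284 = \left(-71\right) \left(-18\right) - 284 = 1278 - 284 = 994$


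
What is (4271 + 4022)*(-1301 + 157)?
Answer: -9487192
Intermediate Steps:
(4271 + 4022)*(-1301 + 157) = 8293*(-1144) = -9487192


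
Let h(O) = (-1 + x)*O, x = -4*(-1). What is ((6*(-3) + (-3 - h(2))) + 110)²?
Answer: 6889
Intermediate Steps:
x = 4
h(O) = 3*O (h(O) = (-1 + 4)*O = 3*O)
((6*(-3) + (-3 - h(2))) + 110)² = ((6*(-3) + (-3 - 3*2)) + 110)² = ((-18 + (-3 - 1*6)) + 110)² = ((-18 + (-3 - 6)) + 110)² = ((-18 - 9) + 110)² = (-27 + 110)² = 83² = 6889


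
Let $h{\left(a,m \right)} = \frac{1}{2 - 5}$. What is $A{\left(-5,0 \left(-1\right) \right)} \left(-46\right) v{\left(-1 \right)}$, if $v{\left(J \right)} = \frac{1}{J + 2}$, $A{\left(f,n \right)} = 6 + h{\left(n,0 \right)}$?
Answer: $- \frac{782}{3} \approx -260.67$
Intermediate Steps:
$h{\left(a,m \right)} = - \frac{1}{3}$ ($h{\left(a,m \right)} = \frac{1}{-3} = - \frac{1}{3}$)
$A{\left(f,n \right)} = \frac{17}{3}$ ($A{\left(f,n \right)} = 6 - \frac{1}{3} = \frac{17}{3}$)
$v{\left(J \right)} = \frac{1}{2 + J}$
$A{\left(-5,0 \left(-1\right) \right)} \left(-46\right) v{\left(-1 \right)} = \frac{\frac{17}{3} \left(-46\right)}{2 - 1} = - \frac{782}{3 \cdot 1} = \left(- \frac{782}{3}\right) 1 = - \frac{782}{3}$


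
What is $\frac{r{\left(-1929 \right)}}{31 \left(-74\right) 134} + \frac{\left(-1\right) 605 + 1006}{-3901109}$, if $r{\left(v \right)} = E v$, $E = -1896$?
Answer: $- \frac{3566994226163}{299796325541} \approx -11.898$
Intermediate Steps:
$r{\left(v \right)} = - 1896 v$
$\frac{r{\left(-1929 \right)}}{31 \left(-74\right) 134} + \frac{\left(-1\right) 605 + 1006}{-3901109} = \frac{\left(-1896\right) \left(-1929\right)}{31 \left(-74\right) 134} + \frac{\left(-1\right) 605 + 1006}{-3901109} = \frac{3657384}{\left(-2294\right) 134} + \left(-605 + 1006\right) \left(- \frac{1}{3901109}\right) = \frac{3657384}{-307396} + 401 \left(- \frac{1}{3901109}\right) = 3657384 \left(- \frac{1}{307396}\right) - \frac{401}{3901109} = - \frac{914346}{76849} - \frac{401}{3901109} = - \frac{3566994226163}{299796325541}$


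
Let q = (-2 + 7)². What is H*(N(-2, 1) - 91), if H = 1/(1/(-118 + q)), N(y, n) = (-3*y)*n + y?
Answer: 8091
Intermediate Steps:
q = 25 (q = 5² = 25)
N(y, n) = y - 3*n*y (N(y, n) = -3*n*y + y = y - 3*n*y)
H = -93 (H = 1/(1/(-118 + 25)) = 1/(1/(-93)) = 1/(-1/93) = -93)
H*(N(-2, 1) - 91) = -93*(-2*(1 - 3*1) - 91) = -93*(-2*(1 - 3) - 91) = -93*(-2*(-2) - 91) = -93*(4 - 91) = -93*(-87) = 8091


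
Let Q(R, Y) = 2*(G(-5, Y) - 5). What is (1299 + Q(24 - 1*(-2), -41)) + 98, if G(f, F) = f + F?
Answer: 1295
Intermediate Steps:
G(f, F) = F + f
Q(R, Y) = -20 + 2*Y (Q(R, Y) = 2*((Y - 5) - 5) = 2*((-5 + Y) - 5) = 2*(-10 + Y) = -20 + 2*Y)
(1299 + Q(24 - 1*(-2), -41)) + 98 = (1299 + (-20 + 2*(-41))) + 98 = (1299 + (-20 - 82)) + 98 = (1299 - 102) + 98 = 1197 + 98 = 1295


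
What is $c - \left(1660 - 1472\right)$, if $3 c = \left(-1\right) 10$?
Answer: $- \frac{574}{3} \approx -191.33$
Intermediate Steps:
$c = - \frac{10}{3}$ ($c = \frac{\left(-1\right) 10}{3} = \frac{1}{3} \left(-10\right) = - \frac{10}{3} \approx -3.3333$)
$c - \left(1660 - 1472\right) = - \frac{10}{3} - \left(1660 - 1472\right) = - \frac{10}{3} - 188 = - \frac{574}{3}$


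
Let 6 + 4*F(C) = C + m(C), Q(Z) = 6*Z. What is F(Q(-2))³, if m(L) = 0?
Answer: -729/8 ≈ -91.125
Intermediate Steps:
F(C) = -3/2 + C/4 (F(C) = -3/2 + (C + 0)/4 = -3/2 + C/4)
F(Q(-2))³ = (-3/2 + (6*(-2))/4)³ = (-3/2 + (¼)*(-12))³ = (-3/2 - 3)³ = (-9/2)³ = -729/8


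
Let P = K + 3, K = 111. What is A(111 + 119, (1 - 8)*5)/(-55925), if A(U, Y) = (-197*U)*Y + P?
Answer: -1585964/55925 ≈ -28.359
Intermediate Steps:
P = 114 (P = 111 + 3 = 114)
A(U, Y) = 114 - 197*U*Y (A(U, Y) = (-197*U)*Y + 114 = -197*U*Y + 114 = 114 - 197*U*Y)
A(111 + 119, (1 - 8)*5)/(-55925) = (114 - 197*(111 + 119)*(1 - 8)*5)/(-55925) = (114 - 197*230*(-7*5))*(-1/55925) = (114 - 197*230*(-35))*(-1/55925) = (114 + 1585850)*(-1/55925) = 1585964*(-1/55925) = -1585964/55925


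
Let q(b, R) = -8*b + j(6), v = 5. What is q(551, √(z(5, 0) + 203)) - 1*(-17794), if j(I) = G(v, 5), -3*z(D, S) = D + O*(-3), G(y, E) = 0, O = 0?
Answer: 13386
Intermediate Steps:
z(D, S) = -D/3 (z(D, S) = -(D + 0*(-3))/3 = -(D + 0)/3 = -D/3)
j(I) = 0
q(b, R) = -8*b (q(b, R) = -8*b + 0 = -8*b)
q(551, √(z(5, 0) + 203)) - 1*(-17794) = -8*551 - 1*(-17794) = -4408 + 17794 = 13386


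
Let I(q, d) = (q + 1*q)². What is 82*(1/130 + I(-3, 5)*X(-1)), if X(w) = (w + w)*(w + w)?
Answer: 767561/65 ≈ 11809.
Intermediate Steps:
I(q, d) = 4*q² (I(q, d) = (q + q)² = (2*q)² = 4*q²)
X(w) = 4*w² (X(w) = (2*w)*(2*w) = 4*w²)
82*(1/130 + I(-3, 5)*X(-1)) = 82*(1/130 + (4*(-3)²)*(4*(-1)²)) = 82*(1/130 + (4*9)*(4*1)) = 82*(1/130 + 36*4) = 82*(1/130 + 144) = 82*(18721/130) = 767561/65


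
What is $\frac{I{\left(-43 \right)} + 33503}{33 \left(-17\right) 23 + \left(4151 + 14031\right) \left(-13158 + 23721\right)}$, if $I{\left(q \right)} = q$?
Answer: $\frac{33460}{192043563} \approx 0.00017423$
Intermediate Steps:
$\frac{I{\left(-43 \right)} + 33503}{33 \left(-17\right) 23 + \left(4151 + 14031\right) \left(-13158 + 23721\right)} = \frac{-43 + 33503}{33 \left(-17\right) 23 + \left(4151 + 14031\right) \left(-13158 + 23721\right)} = \frac{33460}{\left(-561\right) 23 + 18182 \cdot 10563} = \frac{33460}{-12903 + 192056466} = \frac{33460}{192043563}$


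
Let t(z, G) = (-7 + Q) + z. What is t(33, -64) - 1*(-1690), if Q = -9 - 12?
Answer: 1695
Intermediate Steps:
Q = -21
t(z, G) = -28 + z (t(z, G) = (-7 - 21) + z = -28 + z)
t(33, -64) - 1*(-1690) = (-28 + 33) - 1*(-1690) = 5 + 1690 = 1695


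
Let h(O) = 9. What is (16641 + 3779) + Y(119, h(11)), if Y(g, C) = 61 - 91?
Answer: 20390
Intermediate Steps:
Y(g, C) = -30
(16641 + 3779) + Y(119, h(11)) = (16641 + 3779) - 30 = 20420 - 30 = 20390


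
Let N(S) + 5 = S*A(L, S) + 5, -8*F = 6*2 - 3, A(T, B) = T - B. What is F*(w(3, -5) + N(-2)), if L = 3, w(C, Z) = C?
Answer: 63/8 ≈ 7.8750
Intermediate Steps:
F = -9/8 (F = -(6*2 - 3)/8 = -(12 - 3)/8 = -1/8*9 = -9/8 ≈ -1.1250)
N(S) = S*(3 - S) (N(S) = -5 + (S*(3 - S) + 5) = -5 + (5 + S*(3 - S)) = S*(3 - S))
F*(w(3, -5) + N(-2)) = -9*(3 - 2*(3 - 1*(-2)))/8 = -9*(3 - 2*(3 + 2))/8 = -9*(3 - 2*5)/8 = -9*(3 - 10)/8 = -9/8*(-7) = 63/8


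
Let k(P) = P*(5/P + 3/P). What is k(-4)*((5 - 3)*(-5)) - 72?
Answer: -152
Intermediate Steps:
k(P) = 8 (k(P) = P*(8/P) = 8)
k(-4)*((5 - 3)*(-5)) - 72 = 8*((5 - 3)*(-5)) - 72 = 8*(2*(-5)) - 72 = 8*(-10) - 72 = -80 - 72 = -152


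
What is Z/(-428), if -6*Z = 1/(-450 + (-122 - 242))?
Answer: -1/2090352 ≈ -4.7839e-7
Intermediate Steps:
Z = 1/4884 (Z = -1/(6*(-450 + (-122 - 242))) = -1/(6*(-450 - 364)) = -⅙/(-814) = -⅙*(-1/814) = 1/4884 ≈ 0.00020475)
Z/(-428) = (1/4884)/(-428) = (1/4884)*(-1/428) = -1/2090352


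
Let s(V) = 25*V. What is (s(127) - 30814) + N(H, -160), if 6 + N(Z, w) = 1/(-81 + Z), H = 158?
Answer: -2128664/77 ≈ -27645.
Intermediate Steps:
N(Z, w) = -6 + 1/(-81 + Z)
(s(127) - 30814) + N(H, -160) = (25*127 - 30814) + (487 - 6*158)/(-81 + 158) = (3175 - 30814) + (487 - 948)/77 = -27639 + (1/77)*(-461) = -27639 - 461/77 = -2128664/77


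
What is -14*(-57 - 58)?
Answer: 1610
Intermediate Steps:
-14*(-57 - 58) = -14*(-115) = 1610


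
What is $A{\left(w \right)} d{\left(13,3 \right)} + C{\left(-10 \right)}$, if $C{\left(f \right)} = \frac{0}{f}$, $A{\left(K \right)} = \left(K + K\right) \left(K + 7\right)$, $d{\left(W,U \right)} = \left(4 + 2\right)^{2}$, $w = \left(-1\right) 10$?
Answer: $2160$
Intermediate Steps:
$w = -10$
$d{\left(W,U \right)} = 36$ ($d{\left(W,U \right)} = 6^{2} = 36$)
$A{\left(K \right)} = 2 K \left(7 + K\right)$
$C{\left(f \right)} = 0$
$A{\left(w \right)} d{\left(13,3 \right)} + C{\left(-10 \right)} = 2 \left(-10\right) \left(7 - 10\right) 36 + 0 = 2 \left(-10\right) \left(-3\right) 36 + 0 = 60 \cdot 36 + 0 = 2160 + 0 = 2160$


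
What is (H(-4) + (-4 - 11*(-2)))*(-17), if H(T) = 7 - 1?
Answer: -408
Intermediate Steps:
H(T) = 6
(H(-4) + (-4 - 11*(-2)))*(-17) = (6 + (-4 - 11*(-2)))*(-17) = (6 + (-4 + 22))*(-17) = (6 + 18)*(-17) = 24*(-17) = -408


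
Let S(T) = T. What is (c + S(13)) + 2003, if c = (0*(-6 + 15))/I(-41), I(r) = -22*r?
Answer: 2016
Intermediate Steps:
c = 0 (c = (0*(-6 + 15))/((-22*(-41))) = (0*9)/902 = 0*(1/902) = 0)
(c + S(13)) + 2003 = (0 + 13) + 2003 = 13 + 2003 = 2016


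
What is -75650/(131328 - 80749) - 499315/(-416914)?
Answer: -6284690715/21087093206 ≈ -0.29804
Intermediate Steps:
-75650/(131328 - 80749) - 499315/(-416914) = -75650/50579 - 499315*(-1/416914) = -75650*1/50579 + 499315/416914 = -75650/50579 + 499315/416914 = -6284690715/21087093206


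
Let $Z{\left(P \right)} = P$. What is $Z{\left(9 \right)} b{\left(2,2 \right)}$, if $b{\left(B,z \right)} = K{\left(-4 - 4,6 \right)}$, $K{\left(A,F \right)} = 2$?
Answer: $18$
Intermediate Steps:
$b{\left(B,z \right)} = 2$
$Z{\left(9 \right)} b{\left(2,2 \right)} = 9 \cdot 2 = 18$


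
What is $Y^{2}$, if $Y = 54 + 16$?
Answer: $4900$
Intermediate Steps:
$Y = 70$
$Y^{2} = 70^{2} = 4900$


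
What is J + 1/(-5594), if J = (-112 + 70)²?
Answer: 9867815/5594 ≈ 1764.0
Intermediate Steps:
J = 1764 (J = (-42)² = 1764)
J + 1/(-5594) = 1764 + 1/(-5594) = 1764 - 1/5594 = 9867815/5594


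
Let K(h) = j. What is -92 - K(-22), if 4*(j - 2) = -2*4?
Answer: -92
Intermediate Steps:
j = 0 (j = 2 + (-2*4)/4 = 2 + (¼)*(-8) = 2 - 2 = 0)
K(h) = 0
-92 - K(-22) = -92 - 1*0 = -92 + 0 = -92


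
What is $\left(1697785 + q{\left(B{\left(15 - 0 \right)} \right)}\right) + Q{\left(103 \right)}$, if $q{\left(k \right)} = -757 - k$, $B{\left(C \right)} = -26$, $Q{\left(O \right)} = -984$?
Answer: $1696070$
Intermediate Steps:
$\left(1697785 + q{\left(B{\left(15 - 0 \right)} \right)}\right) + Q{\left(103 \right)} = \left(1697785 - 731\right) - 984 = 1697054 - 984 = 1696070$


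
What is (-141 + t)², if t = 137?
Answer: 16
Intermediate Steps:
(-141 + t)² = (-141 + 137)² = (-4)² = 16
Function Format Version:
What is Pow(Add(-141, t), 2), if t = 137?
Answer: 16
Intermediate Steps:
Pow(Add(-141, t), 2) = Pow(Add(-141, 137), 2) = Pow(-4, 2) = 16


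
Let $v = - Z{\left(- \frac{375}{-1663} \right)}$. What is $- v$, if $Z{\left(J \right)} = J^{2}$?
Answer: $\frac{140625}{2765569} \approx 0.050848$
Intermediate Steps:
$v = - \frac{140625}{2765569}$ ($v = - \left(- \frac{375}{-1663}\right)^{2} = - \left(\left(-375\right) \left(- \frac{1}{1663}\right)\right)^{2} = - \left(\frac{375}{1663}\right)^{2} = \left(-1\right) \frac{140625}{2765569} = - \frac{140625}{2765569} \approx -0.050848$)
$- v = \left(-1\right) \left(- \frac{140625}{2765569}\right) = \frac{140625}{2765569}$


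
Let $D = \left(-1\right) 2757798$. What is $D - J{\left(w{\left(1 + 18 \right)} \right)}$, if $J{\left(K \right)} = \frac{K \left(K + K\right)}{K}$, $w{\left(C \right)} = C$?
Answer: $-2757836$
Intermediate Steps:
$D = -2757798$
$J{\left(K \right)} = 2 K$ ($J{\left(K \right)} = \frac{K 2 K}{K} = \frac{2 K^{2}}{K} = 2 K$)
$D - J{\left(w{\left(1 + 18 \right)} \right)} = -2757798 - 2 \left(1 + 18\right) = -2757798 - 2 \cdot 19 = -2757798 - 38 = -2757836$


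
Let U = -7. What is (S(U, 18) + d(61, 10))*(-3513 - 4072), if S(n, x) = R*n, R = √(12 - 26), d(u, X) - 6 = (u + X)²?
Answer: -38281495 + 53095*I*√14 ≈ -3.8281e+7 + 1.9866e+5*I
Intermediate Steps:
d(u, X) = 6 + (X + u)² (d(u, X) = 6 + (u + X)² = 6 + (X + u)²)
R = I*√14 (R = √(-14) = I*√14 ≈ 3.7417*I)
S(n, x) = I*n*√14 (S(n, x) = (I*√14)*n = I*n*√14)
(S(U, 18) + d(61, 10))*(-3513 - 4072) = (I*(-7)*√14 + (6 + (10 + 61)²))*(-3513 - 4072) = (-7*I*√14 + (6 + 71²))*(-7585) = (-7*I*√14 + (6 + 5041))*(-7585) = (-7*I*√14 + 5047)*(-7585) = (5047 - 7*I*√14)*(-7585) = -38281495 + 53095*I*√14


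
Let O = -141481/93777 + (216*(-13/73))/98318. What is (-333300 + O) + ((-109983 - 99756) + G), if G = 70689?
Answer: -158959885888501525/336528798639 ≈ -4.7235e+5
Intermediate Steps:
O = -507851369875/336528798639 (O = -141481*1/93777 + (216*(-13*1/73))*(1/98318) = -141481/93777 + (216*(-13/73))*(1/98318) = -141481/93777 - 2808/73*1/98318 = -141481/93777 - 1404/3588607 = -507851369875/336528798639 ≈ -1.5091)
(-333300 + O) + ((-109983 - 99756) + G) = (-333300 - 507851369875/336528798639) + ((-109983 - 99756) + 70689) = -112165556437748575/336528798639 + (-209739 + 70689) = -112165556437748575/336528798639 - 139050 = -158959885888501525/336528798639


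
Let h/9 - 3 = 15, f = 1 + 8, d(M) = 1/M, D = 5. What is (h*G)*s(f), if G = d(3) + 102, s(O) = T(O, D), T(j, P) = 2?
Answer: 33156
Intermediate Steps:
f = 9
s(O) = 2
G = 307/3 (G = 1/3 + 102 = ⅓ + 102 = 307/3 ≈ 102.33)
h = 162 (h = 27 + 9*15 = 27 + 135 = 162)
(h*G)*s(f) = (162*(307/3))*2 = 16578*2 = 33156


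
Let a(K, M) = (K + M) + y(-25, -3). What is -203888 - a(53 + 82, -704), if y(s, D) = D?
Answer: -203316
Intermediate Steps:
a(K, M) = -3 + K + M (a(K, M) = (K + M) - 3 = -3 + K + M)
-203888 - a(53 + 82, -704) = -203888 - (-3 + (53 + 82) - 704) = -203888 - (-3 + 135 - 704) = -203888 - 1*(-572) = -203888 + 572 = -203316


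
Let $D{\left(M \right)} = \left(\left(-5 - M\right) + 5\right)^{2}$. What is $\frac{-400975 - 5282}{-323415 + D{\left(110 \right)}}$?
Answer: $\frac{406257}{311315} \approx 1.305$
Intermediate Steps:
$D{\left(M \right)} = M^{2}$ ($D{\left(M \right)} = \left(- M\right)^{2} = M^{2}$)
$\frac{-400975 - 5282}{-323415 + D{\left(110 \right)}} = \frac{-400975 - 5282}{-323415 + 110^{2}} = - \frac{406257}{-323415 + 12100} = - \frac{406257}{-311315} = \left(-406257\right) \left(- \frac{1}{311315}\right) = \frac{406257}{311315}$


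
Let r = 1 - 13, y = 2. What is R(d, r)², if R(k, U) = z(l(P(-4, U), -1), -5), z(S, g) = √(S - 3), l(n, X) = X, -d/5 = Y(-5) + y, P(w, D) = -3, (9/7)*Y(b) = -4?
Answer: -4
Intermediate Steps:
Y(b) = -28/9 (Y(b) = (7/9)*(-4) = -28/9)
d = 50/9 (d = -5*(-28/9 + 2) = -5*(-10/9) = 50/9 ≈ 5.5556)
z(S, g) = √(-3 + S)
r = -12
R(k, U) = 2*I (R(k, U) = √(-3 - 1) = √(-4) = 2*I)
R(d, r)² = (2*I)² = -4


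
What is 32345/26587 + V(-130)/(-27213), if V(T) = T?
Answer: 883660795/723512031 ≈ 1.2213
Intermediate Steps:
32345/26587 + V(-130)/(-27213) = 32345/26587 - 130/(-27213) = 32345*(1/26587) - 130*(-1/27213) = 32345/26587 + 130/27213 = 883660795/723512031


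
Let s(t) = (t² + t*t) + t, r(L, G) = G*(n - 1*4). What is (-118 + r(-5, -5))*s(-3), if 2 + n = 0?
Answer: -1320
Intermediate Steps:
n = -2 (n = -2 + 0 = -2)
r(L, G) = -6*G (r(L, G) = G*(-2 - 1*4) = G*(-2 - 4) = G*(-6) = -6*G)
s(t) = t + 2*t² (s(t) = (t² + t²) + t = 2*t² + t = t + 2*t²)
(-118 + r(-5, -5))*s(-3) = (-118 - 6*(-5))*(-3*(1 + 2*(-3))) = (-118 + 30)*(-3*(1 - 6)) = -(-264)*(-5) = -88*15 = -1320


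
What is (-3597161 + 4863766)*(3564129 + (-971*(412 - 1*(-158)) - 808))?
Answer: 3812292325855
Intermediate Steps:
(-3597161 + 4863766)*(3564129 + (-971*(412 - 1*(-158)) - 808)) = 1266605*(3564129 + (-971*(412 + 158) - 808)) = 1266605*(3564129 + (-971*570 - 808)) = 1266605*(3564129 + (-553470 - 808)) = 1266605*(3564129 - 554278) = 1266605*3009851 = 3812292325855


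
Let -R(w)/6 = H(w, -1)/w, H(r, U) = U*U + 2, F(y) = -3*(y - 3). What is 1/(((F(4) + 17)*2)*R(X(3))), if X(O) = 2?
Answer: -1/252 ≈ -0.0039683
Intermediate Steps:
F(y) = 9 - 3*y (F(y) = -3*(-3 + y) = 9 - 3*y)
H(r, U) = 2 + U² (H(r, U) = U² + 2 = 2 + U²)
R(w) = -18/w (R(w) = -6*(2 + (-1)²)/w = -6*(2 + 1)/w = -18/w)
1/(((F(4) + 17)*2)*R(X(3))) = 1/((((9 - 3*4) + 17)*2)*(-18/2)) = 1/((((9 - 12) + 17)*2)*(-18*½)) = 1/(((-3 + 17)*2)*(-9)) = 1/((14*2)*(-9)) = 1/(28*(-9)) = 1/(-252) = -1/252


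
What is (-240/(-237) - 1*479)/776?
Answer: -37761/61304 ≈ -0.61596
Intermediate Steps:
(-240/(-237) - 1*479)/776 = (-240*(-1/237) - 479)*(1/776) = (80/79 - 479)*(1/776) = -37761/79*1/776 = -37761/61304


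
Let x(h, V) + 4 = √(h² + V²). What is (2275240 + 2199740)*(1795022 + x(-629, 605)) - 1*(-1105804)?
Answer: 8032670755444 + 4474980*√761666 ≈ 8.0366e+12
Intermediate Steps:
x(h, V) = -4 + √(V² + h²) (x(h, V) = -4 + √(h² + V²) = -4 + √(V² + h²))
(2275240 + 2199740)*(1795022 + x(-629, 605)) - 1*(-1105804) = (2275240 + 2199740)*(1795022 + (-4 + √(605² + (-629)²))) - 1*(-1105804) = 4474980*(1795022 + (-4 + √(366025 + 395641))) + 1105804 = 4474980*(1795022 + (-4 + √761666)) + 1105804 = 4474980*(1795018 + √761666) + 1105804 = (8032669649640 + 4474980*√761666) + 1105804 = 8032670755444 + 4474980*√761666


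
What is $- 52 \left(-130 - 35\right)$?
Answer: $8580$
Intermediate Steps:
$- 52 \left(-130 - 35\right) = \left(-52\right) \left(-165\right) = 8580$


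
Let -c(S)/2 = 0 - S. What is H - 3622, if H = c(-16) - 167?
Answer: -3821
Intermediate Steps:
c(S) = 2*S (c(S) = -2*(0 - S) = -(-2)*S = 2*S)
H = -199 (H = 2*(-16) - 167 = -32 - 167 = -199)
H - 3622 = -199 - 3622 = -3821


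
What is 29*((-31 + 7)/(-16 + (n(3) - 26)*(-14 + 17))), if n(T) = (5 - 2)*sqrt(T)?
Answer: 65424/8593 + 6264*sqrt(3)/8593 ≈ 8.8763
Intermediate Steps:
n(T) = 3*sqrt(T)
29*((-31 + 7)/(-16 + (n(3) - 26)*(-14 + 17))) = 29*((-31 + 7)/(-16 + (3*sqrt(3) - 26)*(-14 + 17))) = 29*(-24/(-16 + (-26 + 3*sqrt(3))*3)) = 29*(-24/(-16 + (-78 + 9*sqrt(3)))) = 29*(-24/(-94 + 9*sqrt(3))) = -696/(-94 + 9*sqrt(3))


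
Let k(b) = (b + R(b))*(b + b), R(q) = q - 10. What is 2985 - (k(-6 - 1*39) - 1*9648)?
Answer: 3633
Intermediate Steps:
R(q) = -10 + q
k(b) = 2*b*(-10 + 2*b) (k(b) = (b + (-10 + b))*(b + b) = (-10 + 2*b)*(2*b) = 2*b*(-10 + 2*b))
2985 - (k(-6 - 1*39) - 1*9648) = 2985 - (4*(-6 - 1*39)*(-5 + (-6 - 1*39)) - 1*9648) = 2985 - (4*(-6 - 39)*(-5 + (-6 - 39)) - 9648) = 2985 - (4*(-45)*(-5 - 45) - 9648) = 2985 - (4*(-45)*(-50) - 9648) = 2985 - (9000 - 9648) = 2985 - 1*(-648) = 2985 + 648 = 3633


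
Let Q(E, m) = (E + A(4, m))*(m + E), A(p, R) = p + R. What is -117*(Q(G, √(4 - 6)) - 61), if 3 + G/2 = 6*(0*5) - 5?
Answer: -15093 + 3276*I*√2 ≈ -15093.0 + 4633.0*I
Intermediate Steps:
G = -16 (G = -6 + 2*(6*(0*5) - 5) = -6 + 2*(6*0 - 5) = -6 + 2*(0 - 5) = -6 + 2*(-5) = -6 - 10 = -16)
A(p, R) = R + p
Q(E, m) = (E + m)*(4 + E + m) (Q(E, m) = (E + (m + 4))*(m + E) = (E + (4 + m))*(E + m) = (4 + E + m)*(E + m) = (E + m)*(4 + E + m))
-117*(Q(G, √(4 - 6)) - 61) = -117*(((-16)² - 16*√(4 - 6) - 16*(4 + √(4 - 6)) + √(4 - 6)*(4 + √(4 - 6))) - 61) = -117*((256 - 16*I*√2 - 16*(4 + √(-2)) + √(-2)*(4 + √(-2))) - 61) = -117*((256 - 16*I*√2 - 16*(4 + I*√2) + (I*√2)*(4 + I*√2)) - 61) = -117*((256 - 16*I*√2 + (-64 - 16*I*√2) + I*√2*(4 + I*√2)) - 61) = -117*((192 - 32*I*√2 + I*√2*(4 + I*√2)) - 61) = -117*(131 - 32*I*√2 + I*√2*(4 + I*√2)) = -15327 + 3744*I*√2 - 117*I*√2*(4 + I*√2)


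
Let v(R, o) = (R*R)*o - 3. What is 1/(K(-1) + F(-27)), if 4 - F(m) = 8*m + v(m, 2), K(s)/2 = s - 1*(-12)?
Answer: -1/1213 ≈ -0.00082440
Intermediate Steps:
v(R, o) = -3 + o*R² (v(R, o) = R²*o - 3 = o*R² - 3 = -3 + o*R²)
K(s) = 24 + 2*s (K(s) = 2*(s - 1*(-12)) = 2*(s + 12) = 2*(12 + s) = 24 + 2*s)
F(m) = 7 - 8*m - 2*m² (F(m) = 4 - (8*m + (-3 + 2*m²)) = 4 - (-3 + 2*m² + 8*m) = 4 + (3 - 8*m - 2*m²) = 7 - 8*m - 2*m²)
1/(K(-1) + F(-27)) = 1/((24 + 2*(-1)) + (7 - 8*(-27) - 2*(-27)²)) = 1/((24 - 2) + (7 + 216 - 2*729)) = 1/(22 + (7 + 216 - 1458)) = 1/(22 - 1235) = 1/(-1213) = -1/1213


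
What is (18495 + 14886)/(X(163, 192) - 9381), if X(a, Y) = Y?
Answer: -3709/1021 ≈ -3.6327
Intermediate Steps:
(18495 + 14886)/(X(163, 192) - 9381) = (18495 + 14886)/(192 - 9381) = 33381/(-9189) = 33381*(-1/9189) = -3709/1021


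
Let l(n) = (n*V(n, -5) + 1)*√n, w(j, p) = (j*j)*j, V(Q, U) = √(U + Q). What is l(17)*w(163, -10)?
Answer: 4330747*√17 + 147245398*√51 ≈ 1.0694e+9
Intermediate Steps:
V(Q, U) = √(Q + U)
w(j, p) = j³ (w(j, p) = j²*j = j³)
l(n) = √n*(1 + n*√(-5 + n)) (l(n) = (n*√(n - 5) + 1)*√n = (n*√(-5 + n) + 1)*√n = (1 + n*√(-5 + n))*√n = √n*(1 + n*√(-5 + n)))
l(17)*w(163, -10) = (√17*(1 + 17*√(-5 + 17)))*163³ = (√17*(1 + 17*√12))*4330747 = (√17*(1 + 17*(2*√3)))*4330747 = (√17*(1 + 34*√3))*4330747 = 4330747*√17*(1 + 34*√3)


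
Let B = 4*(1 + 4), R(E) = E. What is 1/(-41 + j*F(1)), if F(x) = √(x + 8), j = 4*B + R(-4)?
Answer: 1/187 ≈ 0.0053476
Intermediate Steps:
B = 20 (B = 4*5 = 20)
j = 76 (j = 4*20 - 4 = 80 - 4 = 76)
F(x) = √(8 + x)
1/(-41 + j*F(1)) = 1/(-41 + 76*√(8 + 1)) = 1/(-41 + 76*√9) = 1/(-41 + 76*3) = 1/(-41 + 228) = 1/187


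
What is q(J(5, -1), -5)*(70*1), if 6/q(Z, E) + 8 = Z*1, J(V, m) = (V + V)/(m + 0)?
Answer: -70/3 ≈ -23.333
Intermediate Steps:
J(V, m) = 2*V/m (J(V, m) = (2*V)/m = 2*V/m)
q(Z, E) = 6/(-8 + Z) (q(Z, E) = 6/(-8 + Z*1) = 6/(-8 + Z))
q(J(5, -1), -5)*(70*1) = (6/(-8 + 2*5/(-1)))*(70*1) = (6/(-8 + 2*5*(-1)))*70 = (6/(-8 - 10))*70 = (6/(-18))*70 = (6*(-1/18))*70 = -⅓*70 = -70/3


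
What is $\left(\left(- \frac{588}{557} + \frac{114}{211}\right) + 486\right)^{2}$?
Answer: $\frac{3255564240232704}{13812595729} \approx 2.357 \cdot 10^{5}$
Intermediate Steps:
$\left(\left(- \frac{588}{557} + \frac{114}{211}\right) + 486\right)^{2} = \left(- \frac{60570}{117527} + 486\right)^{2} = \left(\frac{57057552}{117527}\right)^{2} = \frac{3255564240232704}{13812595729}$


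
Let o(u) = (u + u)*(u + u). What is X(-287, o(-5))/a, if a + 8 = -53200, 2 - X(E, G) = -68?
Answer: -35/26604 ≈ -0.0013156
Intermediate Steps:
o(u) = 4*u**2 (o(u) = (2*u)*(2*u) = 4*u**2)
X(E, G) = 70 (X(E, G) = 2 - 1*(-68) = 2 + 68 = 70)
a = -53208 (a = -8 - 53200 = -53208)
X(-287, o(-5))/a = 70/(-53208) = 70*(-1/53208) = -35/26604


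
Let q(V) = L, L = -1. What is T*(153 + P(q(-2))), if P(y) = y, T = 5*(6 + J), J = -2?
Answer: 3040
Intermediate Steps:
q(V) = -1
T = 20 (T = 5*(6 - 2) = 5*4 = 20)
T*(153 + P(q(-2))) = 20*(153 - 1) = 20*152 = 3040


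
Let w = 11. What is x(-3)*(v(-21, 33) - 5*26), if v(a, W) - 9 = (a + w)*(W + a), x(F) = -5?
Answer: 1205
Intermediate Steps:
v(a, W) = 9 + (11 + a)*(W + a) (v(a, W) = 9 + (a + 11)*(W + a) = 9 + (11 + a)*(W + a))
x(-3)*(v(-21, 33) - 5*26) = -5*((9 + (-21)**2 + 11*33 + 11*(-21) + 33*(-21)) - 5*26) = -5*((9 + 441 + 363 - 231 - 693) - 130) = -5*(-111 - 130) = -5*(-241) = 1205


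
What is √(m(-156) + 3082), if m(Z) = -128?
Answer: √2954 ≈ 54.351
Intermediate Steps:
√(m(-156) + 3082) = √(-128 + 3082) = √2954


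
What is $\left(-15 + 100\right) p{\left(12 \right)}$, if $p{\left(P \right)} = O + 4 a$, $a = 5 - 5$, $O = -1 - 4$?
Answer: $-425$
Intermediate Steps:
$O = -5$
$a = 0$
$p{\left(P \right)} = -5$ ($p{\left(P \right)} = -5 + 4 \cdot 0 = -5 + 0 = -5$)
$\left(-15 + 100\right) p{\left(12 \right)} = \left(-15 + 100\right) \left(-5\right) = 85 \left(-5\right) = -425$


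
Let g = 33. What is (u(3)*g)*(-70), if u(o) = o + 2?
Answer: -11550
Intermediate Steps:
u(o) = 2 + o
(u(3)*g)*(-70) = ((2 + 3)*33)*(-70) = (5*33)*(-70) = 165*(-70) = -11550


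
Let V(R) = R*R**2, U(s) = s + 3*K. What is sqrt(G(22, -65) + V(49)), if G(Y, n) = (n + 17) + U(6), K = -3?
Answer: sqrt(117598) ≈ 342.93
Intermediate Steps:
U(s) = -9 + s (U(s) = s + 3*(-3) = s - 9 = -9 + s)
V(R) = R**3
G(Y, n) = 14 + n (G(Y, n) = (n + 17) + (-9 + 6) = (17 + n) - 3 = 14 + n)
sqrt(G(22, -65) + V(49)) = sqrt((14 - 65) + 49**3) = sqrt(-51 + 117649) = sqrt(117598)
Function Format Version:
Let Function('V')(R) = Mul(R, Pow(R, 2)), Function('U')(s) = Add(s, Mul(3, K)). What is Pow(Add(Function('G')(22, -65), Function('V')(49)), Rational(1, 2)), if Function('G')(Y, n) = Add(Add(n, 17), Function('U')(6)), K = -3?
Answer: Pow(117598, Rational(1, 2)) ≈ 342.93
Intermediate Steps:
Function('U')(s) = Add(-9, s) (Function('U')(s) = Add(s, Mul(3, -3)) = Add(s, -9) = Add(-9, s))
Function('V')(R) = Pow(R, 3)
Function('G')(Y, n) = Add(14, n) (Function('G')(Y, n) = Add(Add(n, 17), Add(-9, 6)) = Add(Add(17, n), -3) = Add(14, n))
Pow(Add(Function('G')(22, -65), Function('V')(49)), Rational(1, 2)) = Pow(Add(Add(14, -65), Pow(49, 3)), Rational(1, 2)) = Pow(Add(-51, 117649), Rational(1, 2)) = Pow(117598, Rational(1, 2))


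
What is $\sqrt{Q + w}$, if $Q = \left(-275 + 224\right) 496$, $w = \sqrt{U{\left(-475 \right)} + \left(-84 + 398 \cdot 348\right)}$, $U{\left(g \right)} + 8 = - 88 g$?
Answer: $\sqrt{-25296 + 2 \sqrt{45053}} \approx 157.71 i$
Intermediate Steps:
$U{\left(g \right)} = -8 - 88 g$
$w = 2 \sqrt{45053}$ ($w = \sqrt{\left(-8 - -41800\right) + \left(-84 + 398 \cdot 348\right)} = \sqrt{\left(-8 + 41800\right) + \left(-84 + 138504\right)} = \sqrt{41792 + 138420} = \sqrt{180212} = 2 \sqrt{45053} \approx 424.51$)
$Q = -25296$ ($Q = \left(-51\right) 496 = -25296$)
$\sqrt{Q + w} = \sqrt{-25296 + 2 \sqrt{45053}}$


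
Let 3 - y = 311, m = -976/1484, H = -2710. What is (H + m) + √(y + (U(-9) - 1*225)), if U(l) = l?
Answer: -1005654/371 + I*√542 ≈ -2710.7 + 23.281*I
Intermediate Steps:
m = -244/371 (m = -976*1/1484 = -244/371 ≈ -0.65768)
y = -308 (y = 3 - 1*311 = 3 - 311 = -308)
(H + m) + √(y + (U(-9) - 1*225)) = (-2710 - 244/371) + √(-308 + (-9 - 1*225)) = -1005654/371 + √(-308 + (-9 - 225)) = -1005654/371 + √(-308 - 234) = -1005654/371 + √(-542) = -1005654/371 + I*√542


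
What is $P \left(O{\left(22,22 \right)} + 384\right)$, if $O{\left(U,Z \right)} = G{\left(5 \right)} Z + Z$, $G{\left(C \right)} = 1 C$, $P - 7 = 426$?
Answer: $223428$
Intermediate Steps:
$P = 433$ ($P = 7 + 426 = 433$)
$G{\left(C \right)} = C$
$O{\left(U,Z \right)} = 6 Z$ ($O{\left(U,Z \right)} = 5 Z + Z = 6 Z$)
$P \left(O{\left(22,22 \right)} + 384\right) = 433 \left(6 \cdot 22 + 384\right) = 433 \left(132 + 384\right) = 433 \cdot 516 = 223428$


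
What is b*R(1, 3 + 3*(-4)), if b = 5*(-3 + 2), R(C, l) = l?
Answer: 45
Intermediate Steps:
b = -5 (b = 5*(-1) = -5)
b*R(1, 3 + 3*(-4)) = -5*(3 + 3*(-4)) = -5*(3 - 12) = -5*(-9) = 45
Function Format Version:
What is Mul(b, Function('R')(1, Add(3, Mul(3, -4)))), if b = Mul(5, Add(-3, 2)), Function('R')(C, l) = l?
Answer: 45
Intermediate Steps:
b = -5 (b = Mul(5, -1) = -5)
Mul(b, Function('R')(1, Add(3, Mul(3, -4)))) = Mul(-5, Add(3, Mul(3, -4))) = Mul(-5, Add(3, -12)) = Mul(-5, -9) = 45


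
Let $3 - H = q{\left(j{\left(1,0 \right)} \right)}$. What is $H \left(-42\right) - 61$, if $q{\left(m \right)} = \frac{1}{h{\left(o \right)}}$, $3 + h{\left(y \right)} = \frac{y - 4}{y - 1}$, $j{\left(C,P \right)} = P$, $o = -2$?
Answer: $-229$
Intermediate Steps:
$h{\left(y \right)} = -3 + \frac{-4 + y}{-1 + y}$ ($h{\left(y \right)} = -3 + \frac{y - 4}{y - 1} = -3 + \frac{-4 + y}{-1 + y}$)
$q{\left(m \right)} = -1$ ($q{\left(m \right)} = \frac{1}{\frac{1}{-1 - 2} \left(-1 - -4\right)} = \frac{1}{\frac{1}{-3} \left(-1 + 4\right)} = \frac{1}{\left(- \frac{1}{3}\right) 3} = \frac{1}{-1} = -1$)
$H = 4$ ($H = 3 - -1 = 3 + 1 = 4$)
$H \left(-42\right) - 61 = 4 \left(-42\right) - 61 = -168 - 61 = -229$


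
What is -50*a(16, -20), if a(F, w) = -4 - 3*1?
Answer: 350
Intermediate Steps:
a(F, w) = -7 (a(F, w) = -4 - 3 = -7)
-50*a(16, -20) = -50*(-7) = 350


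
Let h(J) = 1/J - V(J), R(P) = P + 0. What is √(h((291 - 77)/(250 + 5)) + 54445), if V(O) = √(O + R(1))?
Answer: √(162134491794750 - 11677980*√119595)/54570 ≈ 233.33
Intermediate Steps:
R(P) = P
V(O) = √(1 + O) (V(O) = √(O + 1) = √(1 + O))
h(J) = 1/J - √(1 + J)
√(h((291 - 77)/(250 + 5)) + 54445) = √((1/((291 - 77)/(250 + 5)) - √(1 + (291 - 77)/(250 + 5))) + 54445) = √((1/(214/255) - √(1 + 214/255)) + 54445) = √((255/214 - √(469/255)) + 54445) = √((255/214 - √119595/255) + 54445) = √(11651485/214 - √119595/255)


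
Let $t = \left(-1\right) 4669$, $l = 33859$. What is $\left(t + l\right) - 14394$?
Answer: $14796$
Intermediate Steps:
$t = -4669$
$\left(t + l\right) - 14394 = \left(-4669 + 33859\right) - 14394 = 29190 - 14394 = 14796$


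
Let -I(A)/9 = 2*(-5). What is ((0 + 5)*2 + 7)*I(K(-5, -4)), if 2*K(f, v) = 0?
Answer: 1530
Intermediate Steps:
K(f, v) = 0 (K(f, v) = (½)*0 = 0)
I(A) = 90 (I(A) = -18*(-5) = -9*(-10) = 90)
((0 + 5)*2 + 7)*I(K(-5, -4)) = ((0 + 5)*2 + 7)*90 = (5*2 + 7)*90 = (10 + 7)*90 = 17*90 = 1530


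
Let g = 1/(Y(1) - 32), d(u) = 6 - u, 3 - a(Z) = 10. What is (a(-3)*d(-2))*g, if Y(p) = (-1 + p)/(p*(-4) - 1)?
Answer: 7/4 ≈ 1.7500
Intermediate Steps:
a(Z) = -7 (a(Z) = 3 - 1*10 = 3 - 10 = -7)
Y(p) = (-1 + p)/(-1 - 4*p) (Y(p) = (-1 + p)/(-4*p - 1) = (-1 + p)/(-1 - 4*p))
g = -1/32 (g = 1/((1 - 1*1)/(1 + 4*1) - 32) = 1/((1 - 1)/(1 + 4) - 32) = 1/(0/5 - 32) = 1/((⅕)*0 - 32) = 1/(0 - 32) = 1/(-32) = -1/32 ≈ -0.031250)
(a(-3)*d(-2))*g = -7*(6 - 1*(-2))*(-1/32) = -7*(6 + 2)*(-1/32) = -7*8*(-1/32) = -56*(-1/32) = 7/4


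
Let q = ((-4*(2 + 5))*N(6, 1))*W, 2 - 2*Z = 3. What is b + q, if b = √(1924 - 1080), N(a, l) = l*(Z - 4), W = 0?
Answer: 2*√211 ≈ 29.052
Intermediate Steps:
Z = -½ (Z = 1 - ½*3 = 1 - 3/2 = -½ ≈ -0.50000)
N(a, l) = -9*l/2 (N(a, l) = l*(-½ - 4) = l*(-9/2) = -9*l/2)
q = 0 (q = ((-4*(2 + 5))*(-9/2*1))*0 = (-4*7*(-9/2))*0 = -28*(-9/2)*0 = 126*0 = 0)
b = 2*√211 (b = √844 = 2*√211 ≈ 29.052)
b + q = 2*√211 + 0 = 2*√211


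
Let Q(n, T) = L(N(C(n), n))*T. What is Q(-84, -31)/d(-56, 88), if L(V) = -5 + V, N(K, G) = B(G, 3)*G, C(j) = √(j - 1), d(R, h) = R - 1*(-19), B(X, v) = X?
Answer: 218581/37 ≈ 5907.6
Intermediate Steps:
d(R, h) = 19 + R (d(R, h) = R + 19 = 19 + R)
C(j) = √(-1 + j)
N(K, G) = G² (N(K, G) = G*G = G²)
Q(n, T) = T*(-5 + n²) (Q(n, T) = (-5 + n²)*T = T*(-5 + n²))
Q(-84, -31)/d(-56, 88) = (-31*(-5 + (-84)²))/(19 - 56) = -31*(-5 + 7056)/(-37) = -31*7051*(-1/37) = -218581*(-1/37) = 218581/37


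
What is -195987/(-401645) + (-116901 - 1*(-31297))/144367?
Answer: -6088363351/57984283715 ≈ -0.10500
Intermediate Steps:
-195987/(-401645) + (-116901 - 1*(-31297))/144367 = -195987*(-1/401645) + (-116901 + 31297)*(1/144367) = 195987/401645 - 85604*1/144367 = 195987/401645 - 85604/144367 = -6088363351/57984283715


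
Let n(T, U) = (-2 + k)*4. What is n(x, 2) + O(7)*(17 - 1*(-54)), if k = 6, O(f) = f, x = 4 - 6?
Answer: 513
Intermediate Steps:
x = -2
n(T, U) = 16 (n(T, U) = (-2 + 6)*4 = 4*4 = 16)
n(x, 2) + O(7)*(17 - 1*(-54)) = 16 + 7*(17 - 1*(-54)) = 16 + 7*(17 + 54) = 16 + 7*71 = 16 + 497 = 513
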